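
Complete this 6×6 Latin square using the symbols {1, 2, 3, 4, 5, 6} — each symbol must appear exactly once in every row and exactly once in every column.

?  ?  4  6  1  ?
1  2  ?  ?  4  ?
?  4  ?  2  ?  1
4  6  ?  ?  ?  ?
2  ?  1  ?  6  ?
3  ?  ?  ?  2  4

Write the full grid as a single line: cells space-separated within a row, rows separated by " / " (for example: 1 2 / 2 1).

5 3 4 6 1 2 / 1 2 5 3 4 6 / 6 4 3 2 5 1 / 4 6 2 1 3 5 / 2 5 1 4 6 3 / 3 1 6 5 2 4

(r1,c1) = 5
(r1,c2) = 3
(r1,c6) = 2
(r3,c1) = 6
(r5,c2) = 5
(r5,c6) = 3
(r6,c2) = 1
(r6,c4) = 5
(r2,c4) = 3
(r4,c4) = 1
(r4,c6) = 5
(r5,c4) = 4
(r6,c3) = 6
(r2,c3) = 5
(r2,c6) = 6
(r3,c3) = 3
(r3,c5) = 5
(r4,c3) = 2
(r4,c5) = 3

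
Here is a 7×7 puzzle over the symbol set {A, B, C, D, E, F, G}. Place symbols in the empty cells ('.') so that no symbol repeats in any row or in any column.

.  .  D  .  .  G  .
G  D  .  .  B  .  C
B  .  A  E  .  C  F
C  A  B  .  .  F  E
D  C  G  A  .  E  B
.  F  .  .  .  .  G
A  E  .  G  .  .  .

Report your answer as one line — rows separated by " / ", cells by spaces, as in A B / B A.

F B D C E G A / G D E F B A C / B G A E D C F / C A B D G F E / D C G A F E B / E F C B A D G / A E F G C B D

(r1,c2) = B
(r1,c7) = A
(r2,c4) = F
(r2,c6) = A
(r3,c2) = G
(r3,c5) = D
(r4,c4) = D
(r4,c5) = G
(r5,c5) = F
(r6,c1) = E
(r6,c3) = C
(r6,c4) = B
(r6,c5) = A
(r6,c6) = D
(r7,c3) = F
(r7,c5) = C
(r7,c6) = B
(r7,c7) = D
(r1,c1) = F
(r1,c4) = C
(r1,c5) = E
(r2,c3) = E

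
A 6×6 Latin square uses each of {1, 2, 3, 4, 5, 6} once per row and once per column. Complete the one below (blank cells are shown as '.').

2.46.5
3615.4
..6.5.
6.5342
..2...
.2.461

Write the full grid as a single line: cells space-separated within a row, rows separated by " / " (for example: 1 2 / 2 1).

2 3 4 6 1 5 / 3 6 1 5 2 4 / 1 4 6 2 5 3 / 6 1 5 3 4 2 / 4 5 2 1 3 6 / 5 2 3 4 6 1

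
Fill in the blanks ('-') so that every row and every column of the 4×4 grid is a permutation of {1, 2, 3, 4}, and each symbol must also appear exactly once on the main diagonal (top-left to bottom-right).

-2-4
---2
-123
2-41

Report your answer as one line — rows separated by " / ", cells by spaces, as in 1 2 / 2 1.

(r1,c1) = 3
(r1,c3) = 1
(r2,c2) = 4
(r2,c3) = 3
(r3,c1) = 4
(r4,c2) = 3
(r2,c1) = 1

3 2 1 4 / 1 4 3 2 / 4 1 2 3 / 2 3 4 1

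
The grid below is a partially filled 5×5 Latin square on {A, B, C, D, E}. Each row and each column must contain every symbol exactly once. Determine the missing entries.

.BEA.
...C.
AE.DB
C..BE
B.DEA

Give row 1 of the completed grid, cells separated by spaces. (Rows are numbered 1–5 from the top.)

D B E A C

(r1,c1) = D
(r1,c5) = C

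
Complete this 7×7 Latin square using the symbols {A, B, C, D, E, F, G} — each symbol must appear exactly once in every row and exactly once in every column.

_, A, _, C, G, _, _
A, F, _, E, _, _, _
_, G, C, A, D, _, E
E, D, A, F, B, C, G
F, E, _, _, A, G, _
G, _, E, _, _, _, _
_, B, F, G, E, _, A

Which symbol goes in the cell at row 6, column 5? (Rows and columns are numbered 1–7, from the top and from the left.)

F

(r2,c5): row 2 has {A,E,F}; column 5 has {A,B,D,E,G}, so it must be C.
(r3,c1): row 3 has {A,C,D,E,G}; column 1 has {A,E,F,G}, so it must be B.
(r3,c6): row 3 has {A,B,C,D,E,G}; column 6 has {C,G}, so it must be F.
(r6,c2): row 6 has {E,G}; column 2 has {A,B,D,E,F,G}, so it must be C.
(r6,c5): row 6 has {C,E,G}; column 5 has {A,B,C,D,E,G}, so it must be F.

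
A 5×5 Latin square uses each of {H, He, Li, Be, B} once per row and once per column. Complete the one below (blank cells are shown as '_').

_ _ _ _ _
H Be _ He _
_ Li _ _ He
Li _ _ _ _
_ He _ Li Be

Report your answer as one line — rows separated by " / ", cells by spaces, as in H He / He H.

He H Be B Li / H Be Li He B / Be Li B H He / Li B He Be H / B He H Li Be

(r5,c1) = B
(r5,c3) = H
(r3,c1) = Be
(r3,c3) = B
(r3,c4) = H
(r1,c1) = He
(r2,c3) = Li
(r2,c5) = B
(r4,c5) = H
(r1,c3) = Be
(r1,c4) = B
(r1,c5) = Li
(r4,c2) = B
(r4,c3) = He
(r4,c4) = Be
(r1,c2) = H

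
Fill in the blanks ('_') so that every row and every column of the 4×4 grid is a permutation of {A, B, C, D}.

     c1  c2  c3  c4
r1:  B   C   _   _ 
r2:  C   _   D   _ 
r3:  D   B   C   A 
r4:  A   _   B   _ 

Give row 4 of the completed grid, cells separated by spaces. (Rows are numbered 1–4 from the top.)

A D B C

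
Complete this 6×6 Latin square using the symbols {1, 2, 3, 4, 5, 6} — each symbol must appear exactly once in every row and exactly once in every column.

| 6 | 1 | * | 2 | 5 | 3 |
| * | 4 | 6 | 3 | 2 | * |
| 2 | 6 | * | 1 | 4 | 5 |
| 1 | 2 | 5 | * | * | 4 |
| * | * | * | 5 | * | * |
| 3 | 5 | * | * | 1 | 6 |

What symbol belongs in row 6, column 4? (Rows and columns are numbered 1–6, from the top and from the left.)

4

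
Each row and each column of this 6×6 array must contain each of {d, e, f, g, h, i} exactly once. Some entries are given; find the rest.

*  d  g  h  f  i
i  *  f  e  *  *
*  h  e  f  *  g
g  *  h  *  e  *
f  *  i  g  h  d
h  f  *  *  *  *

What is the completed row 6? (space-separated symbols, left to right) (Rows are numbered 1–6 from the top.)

h f d i g e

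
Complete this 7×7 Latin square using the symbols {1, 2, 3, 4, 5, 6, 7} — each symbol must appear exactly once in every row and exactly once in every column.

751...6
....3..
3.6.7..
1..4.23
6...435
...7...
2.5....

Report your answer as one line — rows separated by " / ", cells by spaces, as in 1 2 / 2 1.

7 5 1 3 2 4 6 / 5 1 4 2 3 6 7 / 3 4 6 5 7 1 2 / 1 6 7 4 5 2 3 / 6 7 2 1 4 3 5 / 4 2 3 7 6 5 1 / 2 3 5 6 1 7 4

Cell (r1,c5): row 1 has {1,5,6,7}; column 5 has {3,4,7} → 2.
Cell (r1,c6): row 1 has {1,2,5,6,7}; column 6 has {2,3} → 4.
Cell (r4,c3): row 4 has {1,2,3,4}; column 3 has {1,5,6} → 7.
Cell (r5,c3): row 5 has {3,4,5,6}; column 3 has {1,5,6,7} → 2.
Cell (r5,c4): row 5 has {2,3,4,5,6}; column 4 has {4,7} → 1.
Cell (r1,c4): row 1 has {1,2,4,5,6,7}; column 4 has {1,4,7} → 3.
Cell (r2,c3): row 2 has {3}; column 3 has {1,2,5,6,7} → 4.
Cell (r4,c2): row 4 has {1,2,3,4,7}; column 2 has {5} → 6.
Cell (r4,c5): row 4 has {1,2,3,4,6,7}; column 5 has {2,3,4,7} → 5.
Cell (r5,c2): row 5 has {1,2,3,4,5,6}; column 2 has {5,6} → 7.
Cell (r6,c3): row 6 has {7}; column 3 has {1,2,4,5,6,7} → 3.
Cell (r7,c4): row 7 has {2,5}; column 4 has {1,3,4,7} → 6.
Cell (r7,c5): row 7 has {2,5,6}; column 5 has {2,3,4,5,7} → 1.
Cell (r7,c6): row 7 has {1,2,5,6}; column 6 has {2,3,4} → 7.
Cell (r7,c7): row 7 has {1,2,5,6,7}; column 7 has {3,5,6} → 4.
Cell (r2,c1): row 2 has {3,4}; column 1 has {1,2,3,6,7} → 5.
Cell (r2,c4): row 2 has {3,4,5}; column 4 has {1,3,4,6,7} → 2.
Cell (r3,c4): row 3 has {3,6,7}; column 4 has {1,2,3,4,6,7} → 5.
Cell (r3,c6): row 3 has {3,5,6,7}; column 6 has {2,3,4,7} → 1.
Cell (r3,c7): row 3 has {1,3,5,6,7}; column 7 has {3,4,5,6} → 2.
Cell (r6,c1): row 6 has {3,7}; column 1 has {1,2,3,5,6,7} → 4.
Cell (r6,c5): row 6 has {3,4,7}; column 5 has {1,2,3,4,5,7} → 6.
Cell (r6,c6): row 6 has {3,4,6,7}; column 6 has {1,2,3,4,7} → 5.
Cell (r6,c7): row 6 has {3,4,5,6,7}; column 7 has {2,3,4,5,6} → 1.
Cell (r7,c2): row 7 has {1,2,4,5,6,7}; column 2 has {5,6,7} → 3.
Cell (r2,c2): row 2 has {2,3,4,5}; column 2 has {3,5,6,7} → 1.
Cell (r2,c6): row 2 has {1,2,3,4,5}; column 6 has {1,2,3,4,5,7} → 6.
Cell (r2,c7): row 2 has {1,2,3,4,5,6}; column 7 has {1,2,3,4,5,6} → 7.
Cell (r3,c2): row 3 has {1,2,3,5,6,7}; column 2 has {1,3,5,6,7} → 4.
Cell (r6,c2): row 6 has {1,3,4,5,6,7}; column 2 has {1,3,4,5,6,7} → 2.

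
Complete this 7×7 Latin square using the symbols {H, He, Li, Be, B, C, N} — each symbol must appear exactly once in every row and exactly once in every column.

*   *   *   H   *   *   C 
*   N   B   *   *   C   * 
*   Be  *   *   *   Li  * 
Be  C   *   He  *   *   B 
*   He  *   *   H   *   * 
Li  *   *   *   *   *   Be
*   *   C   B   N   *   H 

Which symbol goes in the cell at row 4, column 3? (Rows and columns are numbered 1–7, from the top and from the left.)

row 4 has {He,Be,B,C}; column 5 has {H,N} — only Li is left for (r4,c5).
row 7 has {H,B,C,N}; column 1 has {Li,Be} — only He is left for (r7,c1).
row 7 has {H,He,B,C,N}; column 2 has {He,Be,C,N} — only Li is left for (r7,c2).
row 7 has {H,He,Li,B,C,N}; column 6 has {Li,C} — only Be is left for (r7,c6).
row 1 has {H,C}; column 2 has {He,Li,Be,C,N} — only B is left for (r1,c2).
row 2 has {B,C,N}; column 1 has {He,Li,Be} — only H is left for (r2,c1).
row 6 has {Li,Be}; column 2 has {He,Li,Be,B,C,N} — only H is left for (r6,c2).
row 1 has {H,B,C}; column 1 has {H,He,Li,Be} — only N is left for (r1,c1).
row 1 has {H,B,C,N}; column 6 has {Li,Be,C} — only He is left for (r1,c6).
row 1 has {H,He,B,C,N}; column 5 has {H,Li,N} — only Be is left for (r1,c5).
row 2 has {H,B,C,N}; column 5 has {H,Li,Be,N} — only He is left for (r2,c5).
row 2 has {H,He,B,C,N}; column 7 has {H,Be,B,C} — only Li is left for (r2,c7).
row 5 has {H,He}; column 7 has {H,Li,Be,B,C} — only N is left for (r5,c7).
row 1 has {H,He,Be,B,C,N}; column 3 has {B,C} — only Li is left for (r1,c3).
row 2 has {H,He,Li,B,C,N}; column 4 has {H,He,B} — only Be is left for (r2,c4).
row 3 has {Li,Be}; column 7 has {H,Li,Be,B,C,N} — only He is left for (r3,c7).
row 5 has {H,He,N}; column 3 has {Li,B,C} — only Be is left for (r5,c3).
row 5 has {H,He,Be,N}; column 6 has {He,Li,Be,C} — only B is left for (r5,c6).
row 6 has {H,Li,Be}; column 6 has {He,Li,Be,B,C} — only N is left for (r6,c6).
row 4 has {He,Li,Be,B,C}; column 6 has {He,Li,Be,B,C,N} — only H is left for (r4,c6).
row 5 has {H,He,Be,B,N}; column 1 has {H,He,Li,Be,N} — only C is left for (r5,c1).
row 5 has {H,He,Be,B,C,N}; column 4 has {H,He,Be,B} — only Li is left for (r5,c4).
row 6 has {H,Li,Be,N}; column 3 has {Li,Be,B,C} — only He is left for (r6,c3).
row 6 has {H,He,Li,Be,N}; column 4 has {H,He,Li,Be,B} — only C is left for (r6,c4).
row 6 has {H,He,Li,Be,C,N}; column 5 has {H,He,Li,Be,N} — only B is left for (r6,c5).
row 3 has {He,Li,Be}; column 1 has {H,He,Li,Be,C,N} — only B is left for (r3,c1).
row 3 has {He,Li,Be,B}; column 4 has {H,He,Li,Be,B,C} — only N is left for (r3,c4).
row 3 has {He,Li,Be,B,N}; column 5 has {H,He,Li,Be,B,N} — only C is left for (r3,c5).
row 4 has {H,He,Li,Be,B,C}; column 3 has {He,Li,Be,B,C} — only N is left for (r4,c3).

N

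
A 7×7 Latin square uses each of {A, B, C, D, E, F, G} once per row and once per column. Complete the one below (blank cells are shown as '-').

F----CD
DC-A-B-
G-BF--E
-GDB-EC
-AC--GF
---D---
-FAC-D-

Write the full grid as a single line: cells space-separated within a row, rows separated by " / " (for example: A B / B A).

(r2,c7) = G
(r3,c2) = D
(r3,c6) = A
(r4,c1) = A
(r4,c5) = F
(r5,c4) = E
(r6,c6) = F
(r7,c7) = B
(r1,c4) = G
(r2,c5) = E
(r3,c5) = C
(r5,c1) = B
(r5,c5) = D
(r6,c7) = A
(r7,c1) = E
(r7,c5) = G
(r1,c3) = E
(r2,c3) = F
(r6,c1) = C
(r6,c3) = G
(r6,c5) = B
(r1,c2) = B
(r1,c5) = A
(r6,c2) = E

F B E G A C D / D C F A E B G / G D B F C A E / A G D B F E C / B A C E D G F / C E G D B F A / E F A C G D B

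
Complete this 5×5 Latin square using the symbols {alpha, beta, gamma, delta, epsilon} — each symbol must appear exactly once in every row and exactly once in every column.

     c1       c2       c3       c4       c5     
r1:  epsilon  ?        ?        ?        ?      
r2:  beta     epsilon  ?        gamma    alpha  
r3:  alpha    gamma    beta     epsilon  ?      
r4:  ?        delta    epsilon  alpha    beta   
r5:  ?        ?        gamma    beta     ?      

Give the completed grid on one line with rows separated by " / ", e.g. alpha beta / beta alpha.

epsilon beta alpha delta gamma / beta epsilon delta gamma alpha / alpha gamma beta epsilon delta / gamma delta epsilon alpha beta / delta alpha gamma beta epsilon

row 1 has {epsilon}; column 4 has {alpha,beta,gamma,epsilon} — only delta is left for (r1,c4).
row 1 has {delta,epsilon}; column 5 has {alpha,beta} — only gamma is left for (r1,c5).
row 2 has {alpha,beta,gamma,epsilon}; column 3 has {beta,gamma,epsilon} — only delta is left for (r2,c3).
row 3 has {alpha,beta,gamma,epsilon}; column 5 has {alpha,beta,gamma} — only delta is left for (r3,c5).
row 4 has {alpha,beta,delta,epsilon}; column 1 has {alpha,beta,epsilon} — only gamma is left for (r4,c1).
row 5 has {beta,gamma}; column 1 has {alpha,beta,gamma,epsilon} — only delta is left for (r5,c1).
row 5 has {beta,gamma,delta}; column 2 has {gamma,delta,epsilon} — only alpha is left for (r5,c2).
row 5 has {alpha,beta,gamma,delta}; column 5 has {alpha,beta,gamma,delta} — only epsilon is left for (r5,c5).
row 1 has {gamma,delta,epsilon}; column 2 has {alpha,gamma,delta,epsilon} — only beta is left for (r1,c2).
row 1 has {beta,gamma,delta,epsilon}; column 3 has {beta,gamma,delta,epsilon} — only alpha is left for (r1,c3).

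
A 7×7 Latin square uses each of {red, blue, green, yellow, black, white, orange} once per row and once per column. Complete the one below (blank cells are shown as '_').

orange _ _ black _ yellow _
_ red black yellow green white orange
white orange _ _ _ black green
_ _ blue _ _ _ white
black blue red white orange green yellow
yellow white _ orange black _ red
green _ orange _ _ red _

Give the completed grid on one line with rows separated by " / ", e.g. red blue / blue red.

orange green white black red yellow blue / blue red black yellow green white orange / white orange yellow red blue black green / red black blue green yellow orange white / black blue red white orange green yellow / yellow white green orange black blue red / green yellow orange blue white red black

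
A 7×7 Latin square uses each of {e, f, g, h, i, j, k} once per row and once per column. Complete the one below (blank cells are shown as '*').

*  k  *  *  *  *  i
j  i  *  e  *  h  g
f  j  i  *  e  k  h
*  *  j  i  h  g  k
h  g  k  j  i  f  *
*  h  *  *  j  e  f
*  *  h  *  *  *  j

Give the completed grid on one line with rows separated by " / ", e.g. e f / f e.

(r1,c6) = j
(r2,c3) = f
(r2,c5) = k
(r3,c4) = g
(r4,c1) = e
(r4,c2) = f
(r5,c7) = e
(r6,c3) = g
(r6,c4) = k
(r7,c2) = e
(r7,c4) = f
(r7,c5) = g
(r7,c6) = i
(r1,c1) = g
(r1,c3) = e
(r1,c4) = h
(r1,c5) = f
(r6,c1) = i
(r7,c1) = k

g k e h f j i / j i f e k h g / f j i g e k h / e f j i h g k / h g k j i f e / i h g k j e f / k e h f g i j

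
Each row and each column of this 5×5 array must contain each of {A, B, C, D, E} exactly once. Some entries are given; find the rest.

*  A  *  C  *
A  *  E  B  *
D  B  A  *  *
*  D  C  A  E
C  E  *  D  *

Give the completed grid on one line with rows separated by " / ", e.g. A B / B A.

At row 2, column 2: row 2 has {A,B,E}; column 2 has {A,B,D,E}; that leaves C.
At row 2, column 5: row 2 has {A,B,C,E}; column 5 has {E}; that leaves D.
At row 3, column 4: row 3 has {A,B,D}; column 4 has {A,B,C,D}; that leaves E.
At row 3, column 5: row 3 has {A,B,D,E}; column 5 has {D,E}; that leaves C.
At row 4, column 1: row 4 has {A,C,D,E}; column 1 has {A,C,D}; that leaves B.
At row 5, column 3: row 5 has {C,D,E}; column 3 has {A,C,E}; that leaves B.
At row 5, column 5: row 5 has {B,C,D,E}; column 5 has {C,D,E}; that leaves A.
At row 1, column 1: row 1 has {A,C}; column 1 has {A,B,C,D}; that leaves E.
At row 1, column 3: row 1 has {A,C,E}; column 3 has {A,B,C,E}; that leaves D.
At row 1, column 5: row 1 has {A,C,D,E}; column 5 has {A,C,D,E}; that leaves B.

E A D C B / A C E B D / D B A E C / B D C A E / C E B D A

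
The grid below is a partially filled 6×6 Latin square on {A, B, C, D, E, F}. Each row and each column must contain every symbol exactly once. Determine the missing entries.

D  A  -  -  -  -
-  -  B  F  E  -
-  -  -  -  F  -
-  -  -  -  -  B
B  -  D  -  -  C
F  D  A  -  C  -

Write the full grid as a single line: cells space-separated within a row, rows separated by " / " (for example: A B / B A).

D A E C B F / A C B F E D / E B C D F A / C E F A D B / B F D E A C / F D A B C E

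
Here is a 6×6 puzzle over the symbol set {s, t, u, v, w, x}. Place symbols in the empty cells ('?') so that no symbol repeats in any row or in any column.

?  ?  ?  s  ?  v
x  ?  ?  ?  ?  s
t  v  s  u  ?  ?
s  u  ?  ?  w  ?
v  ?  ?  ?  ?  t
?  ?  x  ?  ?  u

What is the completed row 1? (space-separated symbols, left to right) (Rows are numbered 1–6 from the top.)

(r3,c5): row 3 has {s,t,u,v}; column 5 has {w}, so it must be x.
(r3,c6): row 3 has {s,t,u,v,x}; column 6 has {s,t,u,v}, so it must be w.
(r4,c6): row 4 has {s,u,w}; column 6 has {s,t,u,v,w}, so it must be x.
(r6,c1): row 6 has {u,x}; column 1 has {s,t,v,x}, so it must be w.
(r1,c1): row 1 has {s,v}; column 1 has {s,t,v,w,x}, so it must be u.
(r1,c5): row 1 has {s,u,v}; column 5 has {w,x}, so it must be t.
(r1,c3): row 1 has {s,t,u,v}; column 3 has {s,x}, so it must be w.
(r5,c3): row 5 has {t,v}; column 3 has {s,w,x}, so it must be u.
(r5,c5): row 5 has {t,u,v}; column 5 has {t,w,x}, so it must be s.
(r6,c5): row 6 has {u,w,x}; column 5 has {s,t,w,x}, so it must be v.
(r1,c2): row 1 has {s,t,u,v,w}; column 2 has {u,v}, so it must be x.

u x w s t v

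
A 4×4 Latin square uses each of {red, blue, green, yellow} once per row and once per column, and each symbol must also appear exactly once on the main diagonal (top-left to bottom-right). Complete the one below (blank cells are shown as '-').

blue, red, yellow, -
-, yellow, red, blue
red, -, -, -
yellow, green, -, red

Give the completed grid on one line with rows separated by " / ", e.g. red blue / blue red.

blue red yellow green / green yellow red blue / red blue green yellow / yellow green blue red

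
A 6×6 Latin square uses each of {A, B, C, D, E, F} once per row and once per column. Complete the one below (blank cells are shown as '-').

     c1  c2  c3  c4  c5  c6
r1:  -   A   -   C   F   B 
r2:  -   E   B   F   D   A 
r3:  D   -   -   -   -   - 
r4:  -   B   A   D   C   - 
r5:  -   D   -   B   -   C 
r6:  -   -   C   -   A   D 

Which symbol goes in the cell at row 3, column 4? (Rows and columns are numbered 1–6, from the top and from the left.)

A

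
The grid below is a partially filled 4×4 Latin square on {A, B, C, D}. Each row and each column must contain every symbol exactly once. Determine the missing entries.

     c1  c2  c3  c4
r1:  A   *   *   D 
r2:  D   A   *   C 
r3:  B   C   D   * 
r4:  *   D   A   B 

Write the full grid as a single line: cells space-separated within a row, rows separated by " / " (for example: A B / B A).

A B C D / D A B C / B C D A / C D A B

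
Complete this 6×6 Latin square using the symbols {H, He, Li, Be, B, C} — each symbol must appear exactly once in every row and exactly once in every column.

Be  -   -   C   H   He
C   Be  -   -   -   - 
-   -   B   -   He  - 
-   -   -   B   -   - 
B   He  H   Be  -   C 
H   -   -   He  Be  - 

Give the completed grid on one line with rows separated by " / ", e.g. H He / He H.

(r1,c3): row 1 has {H,He,Be,C}; column 3 has {H,B}, so it must be Li.
(r2,c3): row 2 has {Be,C}; column 3 has {H,Li,B}, so it must be He.
(r3,c1): row 3 has {He,B}; column 1 has {H,Be,B,C}, so it must be Li.
(r3,c4): row 3 has {He,Li,B}; column 4 has {He,Be,B,C}, so it must be H.
(r3,c6): row 3 has {H,He,Li,B}; column 6 has {He,C}, so it must be Be.
(r4,c1): row 4 has {B}; column 1 has {H,Li,Be,B,C}, so it must be He.
(r5,c5): row 5 has {H,He,Be,B,C}; column 5 has {H,He,Be}, so it must be Li.
(r6,c3): row 6 has {H,He,Be}; column 3 has {H,He,Li,B}, so it must be C.
(r1,c2): row 1 has {H,He,Li,Be,C}; column 2 has {He,Be}, so it must be B.
(r2,c4): row 2 has {He,Be,C}; column 4 has {H,He,Be,B,C}, so it must be Li.
(r2,c5): row 2 has {He,Li,Be,C}; column 5 has {H,He,Li,Be}, so it must be B.
(r2,c6): row 2 has {He,Li,Be,B,C}; column 6 has {He,Be,C}, so it must be H.
(r3,c2): row 3 has {H,He,Li,Be,B}; column 2 has {He,Be,B}, so it must be C.
(r4,c3): row 4 has {He,B}; column 3 has {H,He,Li,B,C}, so it must be Be.
(r4,c5): row 4 has {He,Be,B}; column 5 has {H,He,Li,Be,B}, so it must be C.
(r4,c6): row 4 has {He,Be,B,C}; column 6 has {H,He,Be,C}, so it must be Li.
(r6,c2): row 6 has {H,He,Be,C}; column 2 has {He,Be,B,C}, so it must be Li.
(r6,c6): row 6 has {H,He,Li,Be,C}; column 6 has {H,He,Li,Be,C}, so it must be B.
(r4,c2): row 4 has {He,Li,Be,B,C}; column 2 has {He,Li,Be,B,C}, so it must be H.

Be B Li C H He / C Be He Li B H / Li C B H He Be / He H Be B C Li / B He H Be Li C / H Li C He Be B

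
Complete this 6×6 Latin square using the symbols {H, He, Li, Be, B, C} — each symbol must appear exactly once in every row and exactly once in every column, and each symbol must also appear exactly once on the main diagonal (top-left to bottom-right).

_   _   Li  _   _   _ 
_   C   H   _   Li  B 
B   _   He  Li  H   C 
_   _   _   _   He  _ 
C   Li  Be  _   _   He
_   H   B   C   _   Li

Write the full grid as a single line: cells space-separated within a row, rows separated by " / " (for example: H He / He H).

(r3,c2) = Be
(r4,c2) = B
(r4,c3) = C
(r5,c5) = B
(r6,c5) = Be
(r1,c2) = He
(r1,c5) = C
(r5,c4) = H
(r6,c1) = He
(r2,c1) = Be
(r2,c4) = He
(r4,c4) = Be
(r4,c6) = H
(r1,c1) = H
(r1,c4) = B
(r1,c6) = Be
(r4,c1) = Li

H He Li B C Be / Be C H He Li B / B Be He Li H C / Li B C Be He H / C Li Be H B He / He H B C Be Li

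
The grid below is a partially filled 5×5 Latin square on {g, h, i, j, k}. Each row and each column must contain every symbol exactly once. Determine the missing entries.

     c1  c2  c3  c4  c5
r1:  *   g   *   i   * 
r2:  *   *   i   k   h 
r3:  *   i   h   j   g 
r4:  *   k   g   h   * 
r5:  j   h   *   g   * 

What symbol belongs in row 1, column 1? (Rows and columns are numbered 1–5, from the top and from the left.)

h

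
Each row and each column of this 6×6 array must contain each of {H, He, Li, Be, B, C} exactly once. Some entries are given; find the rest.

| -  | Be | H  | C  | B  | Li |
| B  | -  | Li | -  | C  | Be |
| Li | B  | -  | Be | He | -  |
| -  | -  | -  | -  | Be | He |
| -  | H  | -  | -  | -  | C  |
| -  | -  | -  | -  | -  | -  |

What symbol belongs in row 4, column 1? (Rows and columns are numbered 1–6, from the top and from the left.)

H

(r1,c1) = He
(r2,c2) = He
(r2,c4) = H
(r3,c3) = C
(r3,c6) = H
(r4,c3) = B
(r4,c4) = Li
(r5,c1) = Be
(r5,c3) = He
(r5,c4) = B
(r5,c5) = Li
(r6,c3) = Be
(r6,c4) = He
(r6,c5) = H
(r6,c6) = B
(r4,c2) = C
(r6,c1) = C
(r6,c2) = Li
(r4,c1) = H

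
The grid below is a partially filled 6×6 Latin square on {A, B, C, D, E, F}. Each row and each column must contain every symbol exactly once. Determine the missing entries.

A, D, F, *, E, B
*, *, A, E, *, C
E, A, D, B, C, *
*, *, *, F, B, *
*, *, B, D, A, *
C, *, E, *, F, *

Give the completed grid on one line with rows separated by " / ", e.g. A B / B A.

A D F C E B / B F A E D C / E A D B C F / D E C F B A / F C B D A E / C B E A F D

Cell (r1,c4): row 1 has {A,B,D,E,F}; column 4 has {B,D,E,F} → C.
Cell (r2,c5): row 2 has {A,C,E}; column 5 has {A,B,C,E,F} → D.
Cell (r3,c6): row 3 has {A,B,C,D,E}; column 6 has {B,C} → F.
Cell (r4,c1): row 4 has {B,F}; column 1 has {A,C,E} → D.
Cell (r4,c3): row 4 has {B,D,F}; column 3 has {A,B,D,E,F} → C.
Cell (r5,c1): row 5 has {A,B,D}; column 1 has {A,C,D,E} → F.
Cell (r5,c6): row 5 has {A,B,D,F}; column 6 has {B,C,F} → E.
Cell (r6,c2): row 6 has {C,E,F}; column 2 has {A,D} → B.
Cell (r6,c4): row 6 has {B,C,E,F}; column 4 has {B,C,D,E,F} → A.
Cell (r6,c6): row 6 has {A,B,C,E,F}; column 6 has {B,C,E,F} → D.
Cell (r2,c1): row 2 has {A,C,D,E}; column 1 has {A,C,D,E,F} → B.
Cell (r2,c2): row 2 has {A,B,C,D,E}; column 2 has {A,B,D} → F.
Cell (r4,c2): row 4 has {B,C,D,F}; column 2 has {A,B,D,F} → E.
Cell (r4,c6): row 4 has {B,C,D,E,F}; column 6 has {B,C,D,E,F} → A.
Cell (r5,c2): row 5 has {A,B,D,E,F}; column 2 has {A,B,D,E,F} → C.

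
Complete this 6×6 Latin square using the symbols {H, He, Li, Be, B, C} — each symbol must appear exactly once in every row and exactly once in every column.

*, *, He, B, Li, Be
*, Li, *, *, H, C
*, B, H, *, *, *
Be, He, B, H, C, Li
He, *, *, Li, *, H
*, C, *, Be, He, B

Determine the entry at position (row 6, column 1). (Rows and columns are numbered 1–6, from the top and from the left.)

H

Cell (r1,c2): row 1 has {He,Li,Be,B}; column 2 has {He,Li,B,C} → H.
Cell (r2,c1): row 2 has {H,Li,C}; column 1 has {He,Be} → B.
Cell (r2,c3): row 2 has {H,Li,B,C}; column 3 has {H,He,B} → Be.
Cell (r2,c4): row 2 has {H,Li,Be,B,C}; column 4 has {H,Li,Be,B} → He.
Cell (r3,c4): row 3 has {H,B}; column 4 has {H,He,Li,Be,B} → C.
Cell (r3,c5): row 3 has {H,B,C}; column 5 has {H,He,Li,C} → Be.
Cell (r3,c6): row 3 has {H,Be,B,C}; column 6 has {H,Li,Be,B,C} → He.
Cell (r5,c2): row 5 has {H,He,Li}; column 2 has {H,He,Li,B,C} → Be.
Cell (r5,c3): row 5 has {H,He,Li,Be}; column 3 has {H,He,Be,B} → C.
Cell (r5,c5): row 5 has {H,He,Li,Be,C}; column 5 has {H,He,Li,Be,C} → B.
Cell (r6,c3): row 6 has {He,Be,B,C}; column 3 has {H,He,Be,B,C} → Li.
Cell (r1,c1): row 1 has {H,He,Li,Be,B}; column 1 has {He,Be,B} → C.
Cell (r3,c1): row 3 has {H,He,Be,B,C}; column 1 has {He,Be,B,C} → Li.
Cell (r6,c1): row 6 has {He,Li,Be,B,C}; column 1 has {He,Li,Be,B,C} → H.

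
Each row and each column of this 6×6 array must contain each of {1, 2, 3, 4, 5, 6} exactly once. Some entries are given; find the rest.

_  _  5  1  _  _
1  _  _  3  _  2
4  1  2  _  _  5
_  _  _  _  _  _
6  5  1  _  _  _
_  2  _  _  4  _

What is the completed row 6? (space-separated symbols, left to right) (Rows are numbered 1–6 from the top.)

At row 3, column 4: row 3 has {1,2,4,5}; column 4 has {1,3}; that leaves 6.
At row 3, column 5: row 3 has {1,2,4,5,6}; column 5 has {4}; that leaves 3.
At row 5, column 5: row 5 has {1,5,6}; column 5 has {3,4}; that leaves 2.
At row 6, column 4: row 6 has {2,4}; column 4 has {1,3,6}; that leaves 5.
At row 1, column 5: row 1 has {1,5}; column 5 has {2,3,4}; that leaves 6.
At row 2, column 5: row 2 has {1,2,3}; column 5 has {2,3,4,6}; that leaves 5.
At row 4, column 5: row 4 is empty so far; column 5 has {2,3,4,5,6}; that leaves 1.
At row 5, column 4: row 5 has {1,2,5,6}; column 4 has {1,3,5,6}; that leaves 4.
At row 5, column 6: row 5 has {1,2,4,5,6}; column 6 has {2,5}; that leaves 3.
At row 6, column 1: row 6 has {2,4,5}; column 1 has {1,4,6}; that leaves 3.
At row 6, column 3: row 6 has {2,3,4,5}; column 3 has {1,2,5}; that leaves 6.
At row 6, column 6: row 6 has {2,3,4,5,6}; column 6 has {2,3,5}; that leaves 1.

3 2 6 5 4 1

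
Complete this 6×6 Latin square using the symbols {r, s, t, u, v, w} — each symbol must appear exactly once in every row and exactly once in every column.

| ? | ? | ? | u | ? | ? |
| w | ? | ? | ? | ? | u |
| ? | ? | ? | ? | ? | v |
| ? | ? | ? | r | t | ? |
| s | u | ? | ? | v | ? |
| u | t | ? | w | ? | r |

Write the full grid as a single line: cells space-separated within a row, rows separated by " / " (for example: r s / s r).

r v s u w t / w s t v r u / t r w s u v / v w u r t s / s u r t v w / u t v w s r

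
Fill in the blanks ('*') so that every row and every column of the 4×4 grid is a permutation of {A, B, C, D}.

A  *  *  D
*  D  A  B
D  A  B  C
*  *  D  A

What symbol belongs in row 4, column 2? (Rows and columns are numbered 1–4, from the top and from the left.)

C

(r1,c3): row 1 has {A,D}; column 3 has {A,B,D}, so it must be C.
(r2,c1): row 2 has {A,B,D}; column 1 has {A,D}, so it must be C.
(r4,c1): row 4 has {A,D}; column 1 has {A,C,D}, so it must be B.
(r4,c2): row 4 has {A,B,D}; column 2 has {A,D}, so it must be C.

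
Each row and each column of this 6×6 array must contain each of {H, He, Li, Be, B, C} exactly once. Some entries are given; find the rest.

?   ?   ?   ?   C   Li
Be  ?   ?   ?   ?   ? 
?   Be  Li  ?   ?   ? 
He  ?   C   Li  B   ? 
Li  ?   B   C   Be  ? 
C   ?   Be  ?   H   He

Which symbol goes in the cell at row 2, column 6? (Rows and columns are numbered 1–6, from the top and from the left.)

B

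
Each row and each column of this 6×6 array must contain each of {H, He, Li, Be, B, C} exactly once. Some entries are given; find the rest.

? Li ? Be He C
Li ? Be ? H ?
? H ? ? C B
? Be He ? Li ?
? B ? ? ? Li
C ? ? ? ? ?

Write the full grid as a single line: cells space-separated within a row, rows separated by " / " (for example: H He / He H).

Cell (r2,c6): row 2 has {H,Li,Be}; column 6 has {Li,B,C} → He.
Cell (r3,c3): row 3 has {H,B,C}; column 3 has {He,Be} → Li.
Cell (r3,c4): row 3 has {H,Li,B,C}; column 4 has {Be} → He.
Cell (r4,c6): row 4 has {He,Li,Be}; column 6 has {He,Li,B,C} → H.
Cell (r5,c5): row 5 has {Li,B}; column 5 has {H,He,Li,C} → Be.
Cell (r6,c2): row 6 has {C}; column 2 has {H,Li,Be,B} → He.
Cell (r6,c5): row 6 has {He,C}; column 5 has {H,He,Li,Be,C} → B.
Cell (r6,c6): row 6 has {He,B,C}; column 6 has {H,He,Li,B,C} → Be.
Cell (r2,c2): row 2 has {H,He,Li,Be}; column 2 has {H,He,Li,Be,B} → C.
Cell (r2,c4): row 2 has {H,He,Li,Be,C}; column 4 has {He,Be} → B.
Cell (r3,c1): row 3 has {H,He,Li,B,C}; column 1 has {Li,C} → Be.
Cell (r4,c1): row 4 has {H,He,Li,Be}; column 1 has {Li,Be,C} → B.
Cell (r4,c4): row 4 has {H,He,Li,Be,B}; column 4 has {He,Be,B} → C.
Cell (r5,c4): row 5 has {Li,Be,B}; column 4 has {He,Be,B,C} → H.
Cell (r6,c3): row 6 has {He,Be,B,C}; column 3 has {He,Li,Be} → H.
Cell (r6,c4): row 6 has {H,He,Be,B,C}; column 4 has {H,He,Be,B,C} → Li.
Cell (r1,c1): row 1 has {He,Li,Be,C}; column 1 has {Li,Be,B,C} → H.
Cell (r1,c3): row 1 has {H,He,Li,Be,C}; column 3 has {H,He,Li,Be} → B.
Cell (r5,c1): row 5 has {H,Li,Be,B}; column 1 has {H,Li,Be,B,C} → He.
Cell (r5,c3): row 5 has {H,He,Li,Be,B}; column 3 has {H,He,Li,Be,B} → C.

H Li B Be He C / Li C Be B H He / Be H Li He C B / B Be He C Li H / He B C H Be Li / C He H Li B Be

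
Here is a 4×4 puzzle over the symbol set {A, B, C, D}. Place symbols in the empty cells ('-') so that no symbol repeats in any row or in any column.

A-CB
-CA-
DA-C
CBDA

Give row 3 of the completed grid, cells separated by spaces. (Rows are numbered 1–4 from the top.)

D A B C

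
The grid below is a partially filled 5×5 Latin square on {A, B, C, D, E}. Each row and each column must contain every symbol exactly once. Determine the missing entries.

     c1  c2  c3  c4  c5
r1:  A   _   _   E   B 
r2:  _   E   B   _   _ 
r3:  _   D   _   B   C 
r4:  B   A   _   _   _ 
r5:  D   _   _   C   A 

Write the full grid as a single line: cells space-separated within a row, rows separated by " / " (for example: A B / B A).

A C D E B / C E B A D / E D A B C / B A C D E / D B E C A

(r1,c2) = C
(r1,c3) = D
(r2,c1) = C
(r2,c5) = D
(r3,c1) = E
(r3,c3) = A
(r4,c4) = D
(r4,c5) = E
(r5,c2) = B
(r5,c3) = E
(r2,c4) = A
(r4,c3) = C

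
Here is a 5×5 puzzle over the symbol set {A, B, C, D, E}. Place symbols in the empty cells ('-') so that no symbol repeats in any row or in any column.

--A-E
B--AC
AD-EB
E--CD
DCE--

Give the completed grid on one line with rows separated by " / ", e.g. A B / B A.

C B A D E / B E D A C / A D C E B / E A B C D / D C E B A

At row 1, column 1: row 1 has {A,E}; column 1 has {A,B,D,E}; that leaves C.
At row 1, column 2: row 1 has {A,C,E}; column 2 has {C,D}; that leaves B.
At row 1, column 4: row 1 has {A,B,C,E}; column 4 has {A,C,E}; that leaves D.
At row 2, column 2: row 2 has {A,B,C}; column 2 has {B,C,D}; that leaves E.
At row 2, column 3: row 2 has {A,B,C,E}; column 3 has {A,E}; that leaves D.
At row 3, column 3: row 3 has {A,B,D,E}; column 3 has {A,D,E}; that leaves C.
At row 4, column 2: row 4 has {C,D,E}; column 2 has {B,C,D,E}; that leaves A.
At row 4, column 3: row 4 has {A,C,D,E}; column 3 has {A,C,D,E}; that leaves B.
At row 5, column 4: row 5 has {C,D,E}; column 4 has {A,C,D,E}; that leaves B.
At row 5, column 5: row 5 has {B,C,D,E}; column 5 has {B,C,D,E}; that leaves A.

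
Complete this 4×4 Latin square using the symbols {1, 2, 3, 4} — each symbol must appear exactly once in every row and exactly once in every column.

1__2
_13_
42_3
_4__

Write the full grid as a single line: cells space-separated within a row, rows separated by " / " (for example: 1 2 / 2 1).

(r1,c2) = 3
(r1,c3) = 4
(r2,c1) = 2
(r2,c4) = 4
(r3,c3) = 1
(r4,c1) = 3
(r4,c3) = 2
(r4,c4) = 1

1 3 4 2 / 2 1 3 4 / 4 2 1 3 / 3 4 2 1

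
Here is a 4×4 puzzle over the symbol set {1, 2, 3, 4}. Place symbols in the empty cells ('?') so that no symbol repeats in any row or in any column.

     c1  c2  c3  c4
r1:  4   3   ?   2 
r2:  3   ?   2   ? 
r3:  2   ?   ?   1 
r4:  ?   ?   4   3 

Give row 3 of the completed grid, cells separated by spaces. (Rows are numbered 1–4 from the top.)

2 4 3 1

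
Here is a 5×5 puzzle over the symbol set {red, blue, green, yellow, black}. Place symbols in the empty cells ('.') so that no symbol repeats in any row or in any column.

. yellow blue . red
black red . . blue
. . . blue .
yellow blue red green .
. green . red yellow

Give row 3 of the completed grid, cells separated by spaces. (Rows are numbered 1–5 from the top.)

red black yellow blue green

row 1 has {red,blue,yellow}; column 1 has {yellow,black} — only green is left for (r1,c1).
row 1 has {red,blue,green,yellow}; column 4 has {red,blue,green} — only black is left for (r1,c4).
row 2 has {red,blue,black}; column 4 has {red,blue,green,black} — only yellow is left for (r2,c4).
row 3 has {blue}; column 1 has {green,yellow,black} — only red is left for (r3,c1).
row 3 has {red,blue}; column 2 has {red,blue,green,yellow} — only black is left for (r3,c2).
row 3 has {red,blue,black}; column 5 has {red,blue,yellow} — only green is left for (r3,c5).
row 4 has {red,blue,green,yellow}; column 5 has {red,blue,green,yellow} — only black is left for (r4,c5).
row 5 has {red,green,yellow}; column 1 has {red,green,yellow,black} — only blue is left for (r5,c1).
row 5 has {red,blue,green,yellow}; column 3 has {red,blue} — only black is left for (r5,c3).
row 2 has {red,blue,yellow,black}; column 3 has {red,blue,black} — only green is left for (r2,c3).
row 3 has {red,blue,green,black}; column 3 has {red,blue,green,black} — only yellow is left for (r3,c3).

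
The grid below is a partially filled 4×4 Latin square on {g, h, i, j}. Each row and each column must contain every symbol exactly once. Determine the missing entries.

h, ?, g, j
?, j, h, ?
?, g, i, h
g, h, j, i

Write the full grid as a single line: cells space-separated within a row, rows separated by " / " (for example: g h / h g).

h i g j / i j h g / j g i h / g h j i

At row 1, column 2: row 1 has {g,h,j}; column 2 has {g,h,j}; that leaves i.
At row 2, column 1: row 2 has {h,j}; column 1 has {g,h}; that leaves i.
At row 2, column 4: row 2 has {h,i,j}; column 4 has {h,i,j}; that leaves g.
At row 3, column 1: row 3 has {g,h,i}; column 1 has {g,h,i}; that leaves j.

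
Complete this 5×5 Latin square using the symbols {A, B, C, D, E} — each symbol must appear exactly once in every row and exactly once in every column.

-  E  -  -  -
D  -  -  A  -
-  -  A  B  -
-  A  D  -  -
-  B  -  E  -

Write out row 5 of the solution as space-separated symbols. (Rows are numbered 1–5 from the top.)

A B C E D

(r2,c2) = C
(r3,c2) = D
(r4,c4) = C
(r5,c3) = C
(r1,c3) = B
(r1,c4) = D
(r2,c3) = E
(r2,c5) = B
(r4,c5) = E
(r5,c1) = A
(r5,c5) = D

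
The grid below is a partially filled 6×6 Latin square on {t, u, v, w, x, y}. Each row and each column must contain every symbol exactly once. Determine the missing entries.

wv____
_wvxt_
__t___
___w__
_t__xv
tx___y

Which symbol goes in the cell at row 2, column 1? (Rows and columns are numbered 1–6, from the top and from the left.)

y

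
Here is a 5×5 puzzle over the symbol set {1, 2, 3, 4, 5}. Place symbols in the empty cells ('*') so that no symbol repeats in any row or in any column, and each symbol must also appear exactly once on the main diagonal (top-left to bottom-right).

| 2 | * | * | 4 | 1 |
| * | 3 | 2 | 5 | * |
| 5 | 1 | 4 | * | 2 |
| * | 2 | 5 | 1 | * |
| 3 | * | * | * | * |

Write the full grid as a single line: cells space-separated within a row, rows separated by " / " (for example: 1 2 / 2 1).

(r1,c2) = 5
(r1,c3) = 3
(r2,c5) = 4
(r3,c4) = 3
(r4,c1) = 4
(r4,c5) = 3
(r5,c2) = 4
(r5,c3) = 1
(r5,c4) = 2
(r5,c5) = 5
(r2,c1) = 1

2 5 3 4 1 / 1 3 2 5 4 / 5 1 4 3 2 / 4 2 5 1 3 / 3 4 1 2 5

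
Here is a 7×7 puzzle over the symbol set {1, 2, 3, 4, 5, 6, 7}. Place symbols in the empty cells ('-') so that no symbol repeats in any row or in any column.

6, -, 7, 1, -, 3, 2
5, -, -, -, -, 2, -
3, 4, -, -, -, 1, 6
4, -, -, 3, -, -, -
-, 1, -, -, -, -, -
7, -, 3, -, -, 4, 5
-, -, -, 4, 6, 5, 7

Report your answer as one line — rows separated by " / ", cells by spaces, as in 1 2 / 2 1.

6 5 7 1 4 3 2 / 5 7 1 6 3 2 4 / 3 4 5 7 2 1 6 / 4 2 6 3 5 7 1 / 2 1 4 5 7 6 3 / 7 6 3 2 1 4 5 / 1 3 2 4 6 5 7

(r1,c2): row 1 has {1,2,3,6,7}; column 2 has {1,4}, so it must be 5.
(r1,c5): row 1 has {1,2,3,5,6,7}; column 5 has {6}, so it must be 4.
(r4,c7): row 4 has {3,4}; column 7 has {2,5,6,7}, so it must be 1.
(r5,c1): row 5 has {1}; column 1 has {3,4,5,6,7}, so it must be 2.
(r7,c1): row 7 has {4,5,6,7}; column 1 has {2,3,4,5,6,7}, so it must be 1.
(r7,c3): row 7 has {1,4,5,6,7}; column 3 has {3,7}, so it must be 2.
(r3,c3): row 3 has {1,3,4,6}; column 3 has {2,3,7}, so it must be 5.
(r4,c3): row 4 has {1,3,4}; column 3 has {2,3,5,7}, so it must be 6.
(r4,c6): row 4 has {1,3,4,6}; column 6 has {1,2,3,4,5}, so it must be 7.
(r5,c3): row 5 has {1,2}; column 3 has {2,3,5,6,7}, so it must be 4.
(r5,c6): row 5 has {1,2,4}; column 6 has {1,2,3,4,5,7}, so it must be 6.
(r5,c7): row 5 has {1,2,4,6}; column 7 has {1,2,5,6,7}, so it must be 3.
(r7,c2): row 7 has {1,2,4,5,6,7}; column 2 has {1,4,5}, so it must be 3.
(r2,c3): row 2 has {2,5}; column 3 has {2,3,4,5,6,7}, so it must be 1.
(r2,c7): row 2 has {1,2,5}; column 7 has {1,2,3,5,6,7}, so it must be 4.
(r4,c2): row 4 has {1,3,4,6,7}; column 2 has {1,3,4,5}, so it must be 2.
(r4,c5): row 4 has {1,2,3,4,6,7}; column 5 has {4,6}, so it must be 5.
(r5,c5): row 5 has {1,2,3,4,6}; column 5 has {4,5,6}, so it must be 7.
(r6,c2): row 6 has {3,4,5,7}; column 2 has {1,2,3,4,5}, so it must be 6.
(r6,c4): row 6 has {3,4,5,6,7}; column 4 has {1,3,4}, so it must be 2.
(r6,c5): row 6 has {2,3,4,5,6,7}; column 5 has {4,5,6,7}, so it must be 1.
(r2,c2): row 2 has {1,2,4,5}; column 2 has {1,2,3,4,5,6}, so it must be 7.
(r2,c4): row 2 has {1,2,4,5,7}; column 4 has {1,2,3,4}, so it must be 6.
(r2,c5): row 2 has {1,2,4,5,6,7}; column 5 has {1,4,5,6,7}, so it must be 3.
(r3,c4): row 3 has {1,3,4,5,6}; column 4 has {1,2,3,4,6}, so it must be 7.
(r3,c5): row 3 has {1,3,4,5,6,7}; column 5 has {1,3,4,5,6,7}, so it must be 2.
(r5,c4): row 5 has {1,2,3,4,6,7}; column 4 has {1,2,3,4,6,7}, so it must be 5.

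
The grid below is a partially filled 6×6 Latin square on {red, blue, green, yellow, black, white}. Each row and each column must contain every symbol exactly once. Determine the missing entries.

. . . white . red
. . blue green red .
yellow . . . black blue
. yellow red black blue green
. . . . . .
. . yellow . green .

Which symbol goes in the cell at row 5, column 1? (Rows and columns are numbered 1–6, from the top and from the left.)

At row 1, column 5: row 1 has {red,white}; column 5 has {red,blue,green,black}; that leaves yellow.
At row 3, column 4: row 3 has {blue,yellow,black}; column 4 has {green,black,white}; that leaves red.
At row 4, column 1: row 4 has {red,blue,green,yellow,black}; column 1 has {yellow}; that leaves white.
At row 5, column 5: row 5 is empty so far; column 5 has {red,blue,green,yellow,black}; that leaves white.
At row 6, column 4: row 6 has {green,yellow}; column 4 has {red,green,black,white}; that leaves blue.
At row 2, column 1: row 2 has {red,blue,green}; column 1 has {yellow,white}; that leaves black.
At row 2, column 2: row 2 has {red,blue,green,black}; column 2 has {yellow}; that leaves white.
At row 2, column 6: row 2 has {red,blue,green,black,white}; column 6 has {red,blue,green}; that leaves yellow.
At row 3, column 2: row 3 has {red,blue,yellow,black}; column 2 has {yellow,white}; that leaves green.
At row 3, column 3: row 3 has {red,blue,green,yellow,black}; column 3 has {red,blue,yellow}; that leaves white.
At row 5, column 4: row 5 has {white}; column 4 has {red,blue,green,black,white}; that leaves yellow.
At row 5, column 6: row 5 has {yellow,white}; column 6 has {red,blue,green,yellow}; that leaves black.
At row 6, column 1: row 6 has {blue,green,yellow}; column 1 has {yellow,black,white}; that leaves red.
At row 6, column 2: row 6 has {red,blue,green,yellow}; column 2 has {green,yellow,white}; that leaves black.
At row 6, column 6: row 6 has {red,blue,green,yellow,black}; column 6 has {red,blue,green,yellow,black}; that leaves white.
At row 1, column 2: row 1 has {red,yellow,white}; column 2 has {green,yellow,black,white}; that leaves blue.
At row 5, column 2: row 5 has {yellow,black,white}; column 2 has {blue,green,yellow,black,white}; that leaves red.
At row 5, column 3: row 5 has {red,yellow,black,white}; column 3 has {red,blue,yellow,white}; that leaves green.
At row 1, column 1: row 1 has {red,blue,yellow,white}; column 1 has {red,yellow,black,white}; that leaves green.
At row 1, column 3: row 1 has {red,blue,green,yellow,white}; column 3 has {red,blue,green,yellow,white}; that leaves black.
At row 5, column 1: row 5 has {red,green,yellow,black,white}; column 1 has {red,green,yellow,black,white}; that leaves blue.

blue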